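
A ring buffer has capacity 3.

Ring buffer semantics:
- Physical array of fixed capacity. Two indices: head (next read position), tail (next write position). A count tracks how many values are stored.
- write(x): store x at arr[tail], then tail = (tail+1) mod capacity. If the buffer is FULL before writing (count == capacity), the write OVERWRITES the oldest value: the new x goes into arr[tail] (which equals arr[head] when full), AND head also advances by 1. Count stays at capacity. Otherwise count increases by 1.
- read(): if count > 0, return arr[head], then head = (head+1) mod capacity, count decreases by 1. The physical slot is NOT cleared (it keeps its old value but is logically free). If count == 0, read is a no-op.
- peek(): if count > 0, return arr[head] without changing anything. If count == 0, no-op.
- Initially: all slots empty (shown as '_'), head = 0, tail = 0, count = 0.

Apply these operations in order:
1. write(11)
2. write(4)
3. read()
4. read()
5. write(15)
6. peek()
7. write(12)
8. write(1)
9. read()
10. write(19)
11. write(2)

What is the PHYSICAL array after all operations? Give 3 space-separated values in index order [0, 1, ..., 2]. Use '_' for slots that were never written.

Answer: 2 1 19

Derivation:
After op 1 (write(11)): arr=[11 _ _] head=0 tail=1 count=1
After op 2 (write(4)): arr=[11 4 _] head=0 tail=2 count=2
After op 3 (read()): arr=[11 4 _] head=1 tail=2 count=1
After op 4 (read()): arr=[11 4 _] head=2 tail=2 count=0
After op 5 (write(15)): arr=[11 4 15] head=2 tail=0 count=1
After op 6 (peek()): arr=[11 4 15] head=2 tail=0 count=1
After op 7 (write(12)): arr=[12 4 15] head=2 tail=1 count=2
After op 8 (write(1)): arr=[12 1 15] head=2 tail=2 count=3
After op 9 (read()): arr=[12 1 15] head=0 tail=2 count=2
After op 10 (write(19)): arr=[12 1 19] head=0 tail=0 count=3
After op 11 (write(2)): arr=[2 1 19] head=1 tail=1 count=3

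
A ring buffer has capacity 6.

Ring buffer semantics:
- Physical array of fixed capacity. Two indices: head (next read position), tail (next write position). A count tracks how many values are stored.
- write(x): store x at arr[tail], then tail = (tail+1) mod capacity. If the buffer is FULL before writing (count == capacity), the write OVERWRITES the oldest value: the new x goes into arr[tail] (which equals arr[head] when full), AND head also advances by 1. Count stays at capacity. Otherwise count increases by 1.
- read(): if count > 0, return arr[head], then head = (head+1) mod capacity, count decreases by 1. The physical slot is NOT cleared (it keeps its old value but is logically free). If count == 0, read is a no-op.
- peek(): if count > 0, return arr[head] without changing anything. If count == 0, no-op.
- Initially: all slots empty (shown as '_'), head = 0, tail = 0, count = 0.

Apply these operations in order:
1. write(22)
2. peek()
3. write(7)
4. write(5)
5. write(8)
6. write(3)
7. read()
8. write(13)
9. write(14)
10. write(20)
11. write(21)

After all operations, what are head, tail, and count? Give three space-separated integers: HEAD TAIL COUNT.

After op 1 (write(22)): arr=[22 _ _ _ _ _] head=0 tail=1 count=1
After op 2 (peek()): arr=[22 _ _ _ _ _] head=0 tail=1 count=1
After op 3 (write(7)): arr=[22 7 _ _ _ _] head=0 tail=2 count=2
After op 4 (write(5)): arr=[22 7 5 _ _ _] head=0 tail=3 count=3
After op 5 (write(8)): arr=[22 7 5 8 _ _] head=0 tail=4 count=4
After op 6 (write(3)): arr=[22 7 5 8 3 _] head=0 tail=5 count=5
After op 7 (read()): arr=[22 7 5 8 3 _] head=1 tail=5 count=4
After op 8 (write(13)): arr=[22 7 5 8 3 13] head=1 tail=0 count=5
After op 9 (write(14)): arr=[14 7 5 8 3 13] head=1 tail=1 count=6
After op 10 (write(20)): arr=[14 20 5 8 3 13] head=2 tail=2 count=6
After op 11 (write(21)): arr=[14 20 21 8 3 13] head=3 tail=3 count=6

Answer: 3 3 6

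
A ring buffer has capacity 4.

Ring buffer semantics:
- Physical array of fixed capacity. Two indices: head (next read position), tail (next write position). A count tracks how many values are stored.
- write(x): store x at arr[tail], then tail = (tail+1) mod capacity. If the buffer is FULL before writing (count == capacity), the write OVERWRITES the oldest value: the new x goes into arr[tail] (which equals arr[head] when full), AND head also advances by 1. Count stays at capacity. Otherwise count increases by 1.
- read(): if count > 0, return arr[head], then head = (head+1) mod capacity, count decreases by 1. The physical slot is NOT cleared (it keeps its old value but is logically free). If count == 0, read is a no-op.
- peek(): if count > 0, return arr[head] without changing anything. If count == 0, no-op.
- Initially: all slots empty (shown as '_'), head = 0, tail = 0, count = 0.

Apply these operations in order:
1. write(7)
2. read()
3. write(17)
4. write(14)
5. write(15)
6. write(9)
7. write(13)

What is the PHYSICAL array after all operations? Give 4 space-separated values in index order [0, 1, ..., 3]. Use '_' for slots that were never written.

After op 1 (write(7)): arr=[7 _ _ _] head=0 tail=1 count=1
After op 2 (read()): arr=[7 _ _ _] head=1 tail=1 count=0
After op 3 (write(17)): arr=[7 17 _ _] head=1 tail=2 count=1
After op 4 (write(14)): arr=[7 17 14 _] head=1 tail=3 count=2
After op 5 (write(15)): arr=[7 17 14 15] head=1 tail=0 count=3
After op 6 (write(9)): arr=[9 17 14 15] head=1 tail=1 count=4
After op 7 (write(13)): arr=[9 13 14 15] head=2 tail=2 count=4

Answer: 9 13 14 15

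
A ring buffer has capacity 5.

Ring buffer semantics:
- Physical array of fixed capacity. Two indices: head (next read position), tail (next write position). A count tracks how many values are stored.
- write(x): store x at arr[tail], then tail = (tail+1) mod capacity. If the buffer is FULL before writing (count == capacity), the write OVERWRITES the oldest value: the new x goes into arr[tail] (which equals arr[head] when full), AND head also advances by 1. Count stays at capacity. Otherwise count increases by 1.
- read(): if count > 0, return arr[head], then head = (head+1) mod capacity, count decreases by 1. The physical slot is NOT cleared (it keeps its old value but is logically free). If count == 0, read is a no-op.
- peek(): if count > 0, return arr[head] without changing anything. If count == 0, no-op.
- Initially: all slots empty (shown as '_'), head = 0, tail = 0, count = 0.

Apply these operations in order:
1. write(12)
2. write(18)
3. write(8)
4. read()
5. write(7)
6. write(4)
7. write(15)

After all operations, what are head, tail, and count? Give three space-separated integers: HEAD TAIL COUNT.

After op 1 (write(12)): arr=[12 _ _ _ _] head=0 tail=1 count=1
After op 2 (write(18)): arr=[12 18 _ _ _] head=0 tail=2 count=2
After op 3 (write(8)): arr=[12 18 8 _ _] head=0 tail=3 count=3
After op 4 (read()): arr=[12 18 8 _ _] head=1 tail=3 count=2
After op 5 (write(7)): arr=[12 18 8 7 _] head=1 tail=4 count=3
After op 6 (write(4)): arr=[12 18 8 7 4] head=1 tail=0 count=4
After op 7 (write(15)): arr=[15 18 8 7 4] head=1 tail=1 count=5

Answer: 1 1 5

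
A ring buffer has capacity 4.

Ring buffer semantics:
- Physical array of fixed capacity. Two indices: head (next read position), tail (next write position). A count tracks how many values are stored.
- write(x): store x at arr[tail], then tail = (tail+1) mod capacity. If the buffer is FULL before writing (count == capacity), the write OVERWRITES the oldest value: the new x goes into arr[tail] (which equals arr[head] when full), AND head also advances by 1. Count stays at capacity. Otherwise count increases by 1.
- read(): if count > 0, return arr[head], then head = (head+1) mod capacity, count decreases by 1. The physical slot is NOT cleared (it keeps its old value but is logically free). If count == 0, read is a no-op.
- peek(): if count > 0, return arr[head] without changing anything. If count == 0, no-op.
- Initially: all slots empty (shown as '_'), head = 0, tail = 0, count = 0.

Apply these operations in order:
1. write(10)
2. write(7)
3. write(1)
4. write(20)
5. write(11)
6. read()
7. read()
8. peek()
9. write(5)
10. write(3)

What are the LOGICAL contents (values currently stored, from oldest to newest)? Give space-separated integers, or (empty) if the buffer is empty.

Answer: 20 11 5 3

Derivation:
After op 1 (write(10)): arr=[10 _ _ _] head=0 tail=1 count=1
After op 2 (write(7)): arr=[10 7 _ _] head=0 tail=2 count=2
After op 3 (write(1)): arr=[10 7 1 _] head=0 tail=3 count=3
After op 4 (write(20)): arr=[10 7 1 20] head=0 tail=0 count=4
After op 5 (write(11)): arr=[11 7 1 20] head=1 tail=1 count=4
After op 6 (read()): arr=[11 7 1 20] head=2 tail=1 count=3
After op 7 (read()): arr=[11 7 1 20] head=3 tail=1 count=2
After op 8 (peek()): arr=[11 7 1 20] head=3 tail=1 count=2
After op 9 (write(5)): arr=[11 5 1 20] head=3 tail=2 count=3
After op 10 (write(3)): arr=[11 5 3 20] head=3 tail=3 count=4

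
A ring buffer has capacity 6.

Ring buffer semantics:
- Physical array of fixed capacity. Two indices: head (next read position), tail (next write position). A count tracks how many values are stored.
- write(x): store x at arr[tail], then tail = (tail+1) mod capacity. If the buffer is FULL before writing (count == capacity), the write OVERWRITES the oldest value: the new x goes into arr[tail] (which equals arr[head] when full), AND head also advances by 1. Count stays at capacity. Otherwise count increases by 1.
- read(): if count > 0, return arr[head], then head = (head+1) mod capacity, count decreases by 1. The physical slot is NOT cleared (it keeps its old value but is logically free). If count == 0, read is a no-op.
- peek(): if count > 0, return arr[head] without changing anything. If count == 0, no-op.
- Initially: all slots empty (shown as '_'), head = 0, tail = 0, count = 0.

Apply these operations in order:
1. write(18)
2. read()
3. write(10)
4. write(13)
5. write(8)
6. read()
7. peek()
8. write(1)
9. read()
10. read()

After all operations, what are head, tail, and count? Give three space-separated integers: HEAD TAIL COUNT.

Answer: 4 5 1

Derivation:
After op 1 (write(18)): arr=[18 _ _ _ _ _] head=0 tail=1 count=1
After op 2 (read()): arr=[18 _ _ _ _ _] head=1 tail=1 count=0
After op 3 (write(10)): arr=[18 10 _ _ _ _] head=1 tail=2 count=1
After op 4 (write(13)): arr=[18 10 13 _ _ _] head=1 tail=3 count=2
After op 5 (write(8)): arr=[18 10 13 8 _ _] head=1 tail=4 count=3
After op 6 (read()): arr=[18 10 13 8 _ _] head=2 tail=4 count=2
After op 7 (peek()): arr=[18 10 13 8 _ _] head=2 tail=4 count=2
After op 8 (write(1)): arr=[18 10 13 8 1 _] head=2 tail=5 count=3
After op 9 (read()): arr=[18 10 13 8 1 _] head=3 tail=5 count=2
After op 10 (read()): arr=[18 10 13 8 1 _] head=4 tail=5 count=1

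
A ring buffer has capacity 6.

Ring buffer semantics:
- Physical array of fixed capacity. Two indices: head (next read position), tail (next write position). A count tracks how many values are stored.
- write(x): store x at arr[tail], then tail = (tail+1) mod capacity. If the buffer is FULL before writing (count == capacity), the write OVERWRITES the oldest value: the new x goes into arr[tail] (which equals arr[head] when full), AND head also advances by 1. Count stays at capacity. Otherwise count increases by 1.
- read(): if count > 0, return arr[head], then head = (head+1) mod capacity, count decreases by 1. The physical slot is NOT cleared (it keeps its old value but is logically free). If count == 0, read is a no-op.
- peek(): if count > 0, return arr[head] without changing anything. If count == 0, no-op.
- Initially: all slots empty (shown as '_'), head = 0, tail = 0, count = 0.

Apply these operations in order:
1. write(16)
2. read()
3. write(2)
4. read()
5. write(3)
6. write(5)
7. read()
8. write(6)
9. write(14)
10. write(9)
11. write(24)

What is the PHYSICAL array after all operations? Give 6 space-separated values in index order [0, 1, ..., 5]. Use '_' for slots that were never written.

After op 1 (write(16)): arr=[16 _ _ _ _ _] head=0 tail=1 count=1
After op 2 (read()): arr=[16 _ _ _ _ _] head=1 tail=1 count=0
After op 3 (write(2)): arr=[16 2 _ _ _ _] head=1 tail=2 count=1
After op 4 (read()): arr=[16 2 _ _ _ _] head=2 tail=2 count=0
After op 5 (write(3)): arr=[16 2 3 _ _ _] head=2 tail=3 count=1
After op 6 (write(5)): arr=[16 2 3 5 _ _] head=2 tail=4 count=2
After op 7 (read()): arr=[16 2 3 5 _ _] head=3 tail=4 count=1
After op 8 (write(6)): arr=[16 2 3 5 6 _] head=3 tail=5 count=2
After op 9 (write(14)): arr=[16 2 3 5 6 14] head=3 tail=0 count=3
After op 10 (write(9)): arr=[9 2 3 5 6 14] head=3 tail=1 count=4
After op 11 (write(24)): arr=[9 24 3 5 6 14] head=3 tail=2 count=5

Answer: 9 24 3 5 6 14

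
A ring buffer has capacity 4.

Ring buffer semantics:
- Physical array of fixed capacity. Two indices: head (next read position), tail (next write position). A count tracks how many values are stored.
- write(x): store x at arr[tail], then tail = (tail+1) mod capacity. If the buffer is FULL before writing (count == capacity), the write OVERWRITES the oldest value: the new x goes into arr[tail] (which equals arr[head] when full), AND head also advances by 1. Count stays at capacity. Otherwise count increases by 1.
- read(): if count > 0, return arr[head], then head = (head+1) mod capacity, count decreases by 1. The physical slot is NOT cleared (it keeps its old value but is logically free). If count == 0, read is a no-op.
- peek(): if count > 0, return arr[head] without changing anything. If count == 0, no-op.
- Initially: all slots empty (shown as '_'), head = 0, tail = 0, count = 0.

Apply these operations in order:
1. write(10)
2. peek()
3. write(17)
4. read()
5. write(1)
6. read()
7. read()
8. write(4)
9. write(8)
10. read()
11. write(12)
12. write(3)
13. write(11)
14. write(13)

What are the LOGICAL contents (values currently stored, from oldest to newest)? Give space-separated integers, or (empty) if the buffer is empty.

After op 1 (write(10)): arr=[10 _ _ _] head=0 tail=1 count=1
After op 2 (peek()): arr=[10 _ _ _] head=0 tail=1 count=1
After op 3 (write(17)): arr=[10 17 _ _] head=0 tail=2 count=2
After op 4 (read()): arr=[10 17 _ _] head=1 tail=2 count=1
After op 5 (write(1)): arr=[10 17 1 _] head=1 tail=3 count=2
After op 6 (read()): arr=[10 17 1 _] head=2 tail=3 count=1
After op 7 (read()): arr=[10 17 1 _] head=3 tail=3 count=0
After op 8 (write(4)): arr=[10 17 1 4] head=3 tail=0 count=1
After op 9 (write(8)): arr=[8 17 1 4] head=3 tail=1 count=2
After op 10 (read()): arr=[8 17 1 4] head=0 tail=1 count=1
After op 11 (write(12)): arr=[8 12 1 4] head=0 tail=2 count=2
After op 12 (write(3)): arr=[8 12 3 4] head=0 tail=3 count=3
After op 13 (write(11)): arr=[8 12 3 11] head=0 tail=0 count=4
After op 14 (write(13)): arr=[13 12 3 11] head=1 tail=1 count=4

Answer: 12 3 11 13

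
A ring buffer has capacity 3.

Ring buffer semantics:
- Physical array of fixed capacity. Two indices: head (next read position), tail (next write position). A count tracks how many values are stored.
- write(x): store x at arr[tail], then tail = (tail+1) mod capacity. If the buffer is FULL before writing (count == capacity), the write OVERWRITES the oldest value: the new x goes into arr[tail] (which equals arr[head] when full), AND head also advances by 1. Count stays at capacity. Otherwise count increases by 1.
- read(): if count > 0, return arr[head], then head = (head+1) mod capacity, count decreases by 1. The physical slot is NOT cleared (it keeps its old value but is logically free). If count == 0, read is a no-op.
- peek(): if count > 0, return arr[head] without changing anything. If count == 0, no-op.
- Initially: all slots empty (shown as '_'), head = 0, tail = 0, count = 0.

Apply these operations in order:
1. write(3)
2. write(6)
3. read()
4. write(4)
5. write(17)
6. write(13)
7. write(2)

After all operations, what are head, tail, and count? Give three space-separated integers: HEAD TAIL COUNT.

Answer: 0 0 3

Derivation:
After op 1 (write(3)): arr=[3 _ _] head=0 tail=1 count=1
After op 2 (write(6)): arr=[3 6 _] head=0 tail=2 count=2
After op 3 (read()): arr=[3 6 _] head=1 tail=2 count=1
After op 4 (write(4)): arr=[3 6 4] head=1 tail=0 count=2
After op 5 (write(17)): arr=[17 6 4] head=1 tail=1 count=3
After op 6 (write(13)): arr=[17 13 4] head=2 tail=2 count=3
After op 7 (write(2)): arr=[17 13 2] head=0 tail=0 count=3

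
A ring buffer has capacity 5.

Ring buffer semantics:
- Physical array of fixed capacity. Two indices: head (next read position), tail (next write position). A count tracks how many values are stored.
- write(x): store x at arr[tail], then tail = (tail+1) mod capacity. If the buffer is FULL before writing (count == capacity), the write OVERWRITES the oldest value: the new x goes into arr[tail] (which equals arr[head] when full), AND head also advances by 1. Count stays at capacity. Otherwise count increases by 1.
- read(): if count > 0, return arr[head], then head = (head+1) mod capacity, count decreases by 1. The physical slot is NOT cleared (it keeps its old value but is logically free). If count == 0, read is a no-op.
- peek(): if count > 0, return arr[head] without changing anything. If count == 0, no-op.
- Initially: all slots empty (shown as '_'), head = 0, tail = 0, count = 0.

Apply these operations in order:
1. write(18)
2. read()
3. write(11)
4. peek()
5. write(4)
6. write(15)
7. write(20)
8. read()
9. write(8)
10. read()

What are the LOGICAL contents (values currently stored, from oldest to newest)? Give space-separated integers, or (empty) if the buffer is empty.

Answer: 15 20 8

Derivation:
After op 1 (write(18)): arr=[18 _ _ _ _] head=0 tail=1 count=1
After op 2 (read()): arr=[18 _ _ _ _] head=1 tail=1 count=0
After op 3 (write(11)): arr=[18 11 _ _ _] head=1 tail=2 count=1
After op 4 (peek()): arr=[18 11 _ _ _] head=1 tail=2 count=1
After op 5 (write(4)): arr=[18 11 4 _ _] head=1 tail=3 count=2
After op 6 (write(15)): arr=[18 11 4 15 _] head=1 tail=4 count=3
After op 7 (write(20)): arr=[18 11 4 15 20] head=1 tail=0 count=4
After op 8 (read()): arr=[18 11 4 15 20] head=2 tail=0 count=3
After op 9 (write(8)): arr=[8 11 4 15 20] head=2 tail=1 count=4
After op 10 (read()): arr=[8 11 4 15 20] head=3 tail=1 count=3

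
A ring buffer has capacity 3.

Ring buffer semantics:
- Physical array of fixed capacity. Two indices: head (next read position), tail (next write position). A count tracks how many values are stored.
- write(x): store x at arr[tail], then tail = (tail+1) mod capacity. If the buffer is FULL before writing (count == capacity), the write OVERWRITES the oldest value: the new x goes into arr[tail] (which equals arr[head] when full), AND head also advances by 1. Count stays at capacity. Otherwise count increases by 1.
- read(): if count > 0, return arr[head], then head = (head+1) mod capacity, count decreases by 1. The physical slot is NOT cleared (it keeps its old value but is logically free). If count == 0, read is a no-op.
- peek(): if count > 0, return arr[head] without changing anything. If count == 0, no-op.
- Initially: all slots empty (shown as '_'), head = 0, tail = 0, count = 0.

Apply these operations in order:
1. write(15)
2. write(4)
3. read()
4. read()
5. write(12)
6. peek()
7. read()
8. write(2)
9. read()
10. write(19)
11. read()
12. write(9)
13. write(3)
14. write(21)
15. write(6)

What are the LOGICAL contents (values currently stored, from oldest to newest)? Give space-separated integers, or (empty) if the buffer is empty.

After op 1 (write(15)): arr=[15 _ _] head=0 tail=1 count=1
After op 2 (write(4)): arr=[15 4 _] head=0 tail=2 count=2
After op 3 (read()): arr=[15 4 _] head=1 tail=2 count=1
After op 4 (read()): arr=[15 4 _] head=2 tail=2 count=0
After op 5 (write(12)): arr=[15 4 12] head=2 tail=0 count=1
After op 6 (peek()): arr=[15 4 12] head=2 tail=0 count=1
After op 7 (read()): arr=[15 4 12] head=0 tail=0 count=0
After op 8 (write(2)): arr=[2 4 12] head=0 tail=1 count=1
After op 9 (read()): arr=[2 4 12] head=1 tail=1 count=0
After op 10 (write(19)): arr=[2 19 12] head=1 tail=2 count=1
After op 11 (read()): arr=[2 19 12] head=2 tail=2 count=0
After op 12 (write(9)): arr=[2 19 9] head=2 tail=0 count=1
After op 13 (write(3)): arr=[3 19 9] head=2 tail=1 count=2
After op 14 (write(21)): arr=[3 21 9] head=2 tail=2 count=3
After op 15 (write(6)): arr=[3 21 6] head=0 tail=0 count=3

Answer: 3 21 6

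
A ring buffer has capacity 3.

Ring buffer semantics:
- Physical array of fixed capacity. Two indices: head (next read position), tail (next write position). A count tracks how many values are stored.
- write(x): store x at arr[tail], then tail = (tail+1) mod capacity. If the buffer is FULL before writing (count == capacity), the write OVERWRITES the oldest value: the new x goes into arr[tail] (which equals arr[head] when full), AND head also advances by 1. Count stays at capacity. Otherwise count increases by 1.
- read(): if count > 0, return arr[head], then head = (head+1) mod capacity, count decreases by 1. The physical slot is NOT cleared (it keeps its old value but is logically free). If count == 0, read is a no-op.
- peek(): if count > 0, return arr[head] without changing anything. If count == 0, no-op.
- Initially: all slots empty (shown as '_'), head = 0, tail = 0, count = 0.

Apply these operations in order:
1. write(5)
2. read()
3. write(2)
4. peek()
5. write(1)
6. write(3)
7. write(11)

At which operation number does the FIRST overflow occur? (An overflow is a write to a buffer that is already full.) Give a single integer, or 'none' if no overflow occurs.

Answer: 7

Derivation:
After op 1 (write(5)): arr=[5 _ _] head=0 tail=1 count=1
After op 2 (read()): arr=[5 _ _] head=1 tail=1 count=0
After op 3 (write(2)): arr=[5 2 _] head=1 tail=2 count=1
After op 4 (peek()): arr=[5 2 _] head=1 tail=2 count=1
After op 5 (write(1)): arr=[5 2 1] head=1 tail=0 count=2
After op 6 (write(3)): arr=[3 2 1] head=1 tail=1 count=3
After op 7 (write(11)): arr=[3 11 1] head=2 tail=2 count=3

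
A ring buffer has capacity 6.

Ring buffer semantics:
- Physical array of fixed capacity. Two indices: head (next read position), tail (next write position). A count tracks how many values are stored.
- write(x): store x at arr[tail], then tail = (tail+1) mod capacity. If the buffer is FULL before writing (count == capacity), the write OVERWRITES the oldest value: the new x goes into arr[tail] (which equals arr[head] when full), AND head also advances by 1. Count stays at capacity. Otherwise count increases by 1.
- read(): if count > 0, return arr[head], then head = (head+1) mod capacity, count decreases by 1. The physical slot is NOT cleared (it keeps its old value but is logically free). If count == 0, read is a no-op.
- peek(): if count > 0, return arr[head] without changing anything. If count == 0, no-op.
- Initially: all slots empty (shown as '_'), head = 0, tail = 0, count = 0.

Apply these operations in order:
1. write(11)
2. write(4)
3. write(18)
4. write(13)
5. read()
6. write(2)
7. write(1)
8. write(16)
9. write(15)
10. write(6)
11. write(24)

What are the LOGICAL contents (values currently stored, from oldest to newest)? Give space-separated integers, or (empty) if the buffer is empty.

After op 1 (write(11)): arr=[11 _ _ _ _ _] head=0 tail=1 count=1
After op 2 (write(4)): arr=[11 4 _ _ _ _] head=0 tail=2 count=2
After op 3 (write(18)): arr=[11 4 18 _ _ _] head=0 tail=3 count=3
After op 4 (write(13)): arr=[11 4 18 13 _ _] head=0 tail=4 count=4
After op 5 (read()): arr=[11 4 18 13 _ _] head=1 tail=4 count=3
After op 6 (write(2)): arr=[11 4 18 13 2 _] head=1 tail=5 count=4
After op 7 (write(1)): arr=[11 4 18 13 2 1] head=1 tail=0 count=5
After op 8 (write(16)): arr=[16 4 18 13 2 1] head=1 tail=1 count=6
After op 9 (write(15)): arr=[16 15 18 13 2 1] head=2 tail=2 count=6
After op 10 (write(6)): arr=[16 15 6 13 2 1] head=3 tail=3 count=6
After op 11 (write(24)): arr=[16 15 6 24 2 1] head=4 tail=4 count=6

Answer: 2 1 16 15 6 24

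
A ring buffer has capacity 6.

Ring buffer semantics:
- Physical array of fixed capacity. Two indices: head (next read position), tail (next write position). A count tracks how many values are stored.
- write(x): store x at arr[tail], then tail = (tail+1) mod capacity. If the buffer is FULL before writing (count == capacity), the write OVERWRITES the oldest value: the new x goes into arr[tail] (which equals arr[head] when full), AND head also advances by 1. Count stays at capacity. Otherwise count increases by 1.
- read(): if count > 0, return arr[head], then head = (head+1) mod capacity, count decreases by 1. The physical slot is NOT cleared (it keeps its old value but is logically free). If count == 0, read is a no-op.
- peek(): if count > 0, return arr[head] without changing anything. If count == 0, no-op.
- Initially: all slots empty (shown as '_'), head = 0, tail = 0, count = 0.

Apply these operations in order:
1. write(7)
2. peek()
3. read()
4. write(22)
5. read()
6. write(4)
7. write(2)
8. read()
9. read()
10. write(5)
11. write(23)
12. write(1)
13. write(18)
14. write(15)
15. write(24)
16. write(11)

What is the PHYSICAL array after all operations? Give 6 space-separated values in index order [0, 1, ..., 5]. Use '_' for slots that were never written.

Answer: 1 18 15 24 11 23

Derivation:
After op 1 (write(7)): arr=[7 _ _ _ _ _] head=0 tail=1 count=1
After op 2 (peek()): arr=[7 _ _ _ _ _] head=0 tail=1 count=1
After op 3 (read()): arr=[7 _ _ _ _ _] head=1 tail=1 count=0
After op 4 (write(22)): arr=[7 22 _ _ _ _] head=1 tail=2 count=1
After op 5 (read()): arr=[7 22 _ _ _ _] head=2 tail=2 count=0
After op 6 (write(4)): arr=[7 22 4 _ _ _] head=2 tail=3 count=1
After op 7 (write(2)): arr=[7 22 4 2 _ _] head=2 tail=4 count=2
After op 8 (read()): arr=[7 22 4 2 _ _] head=3 tail=4 count=1
After op 9 (read()): arr=[7 22 4 2 _ _] head=4 tail=4 count=0
After op 10 (write(5)): arr=[7 22 4 2 5 _] head=4 tail=5 count=1
After op 11 (write(23)): arr=[7 22 4 2 5 23] head=4 tail=0 count=2
After op 12 (write(1)): arr=[1 22 4 2 5 23] head=4 tail=1 count=3
After op 13 (write(18)): arr=[1 18 4 2 5 23] head=4 tail=2 count=4
After op 14 (write(15)): arr=[1 18 15 2 5 23] head=4 tail=3 count=5
After op 15 (write(24)): arr=[1 18 15 24 5 23] head=4 tail=4 count=6
After op 16 (write(11)): arr=[1 18 15 24 11 23] head=5 tail=5 count=6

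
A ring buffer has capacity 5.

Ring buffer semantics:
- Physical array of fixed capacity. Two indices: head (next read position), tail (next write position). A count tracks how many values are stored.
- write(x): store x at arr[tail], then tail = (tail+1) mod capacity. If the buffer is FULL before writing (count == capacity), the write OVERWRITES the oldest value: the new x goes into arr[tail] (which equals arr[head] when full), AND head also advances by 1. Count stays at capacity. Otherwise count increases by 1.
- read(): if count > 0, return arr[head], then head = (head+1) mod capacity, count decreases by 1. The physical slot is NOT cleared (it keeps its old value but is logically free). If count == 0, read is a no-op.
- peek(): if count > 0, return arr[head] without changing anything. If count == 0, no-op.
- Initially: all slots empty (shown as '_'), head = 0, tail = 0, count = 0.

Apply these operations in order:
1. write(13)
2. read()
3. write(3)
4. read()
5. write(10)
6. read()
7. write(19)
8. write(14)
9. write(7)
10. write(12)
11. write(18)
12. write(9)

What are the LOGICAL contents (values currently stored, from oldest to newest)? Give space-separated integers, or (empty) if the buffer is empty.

After op 1 (write(13)): arr=[13 _ _ _ _] head=0 tail=1 count=1
After op 2 (read()): arr=[13 _ _ _ _] head=1 tail=1 count=0
After op 3 (write(3)): arr=[13 3 _ _ _] head=1 tail=2 count=1
After op 4 (read()): arr=[13 3 _ _ _] head=2 tail=2 count=0
After op 5 (write(10)): arr=[13 3 10 _ _] head=2 tail=3 count=1
After op 6 (read()): arr=[13 3 10 _ _] head=3 tail=3 count=0
After op 7 (write(19)): arr=[13 3 10 19 _] head=3 tail=4 count=1
After op 8 (write(14)): arr=[13 3 10 19 14] head=3 tail=0 count=2
After op 9 (write(7)): arr=[7 3 10 19 14] head=3 tail=1 count=3
After op 10 (write(12)): arr=[7 12 10 19 14] head=3 tail=2 count=4
After op 11 (write(18)): arr=[7 12 18 19 14] head=3 tail=3 count=5
After op 12 (write(9)): arr=[7 12 18 9 14] head=4 tail=4 count=5

Answer: 14 7 12 18 9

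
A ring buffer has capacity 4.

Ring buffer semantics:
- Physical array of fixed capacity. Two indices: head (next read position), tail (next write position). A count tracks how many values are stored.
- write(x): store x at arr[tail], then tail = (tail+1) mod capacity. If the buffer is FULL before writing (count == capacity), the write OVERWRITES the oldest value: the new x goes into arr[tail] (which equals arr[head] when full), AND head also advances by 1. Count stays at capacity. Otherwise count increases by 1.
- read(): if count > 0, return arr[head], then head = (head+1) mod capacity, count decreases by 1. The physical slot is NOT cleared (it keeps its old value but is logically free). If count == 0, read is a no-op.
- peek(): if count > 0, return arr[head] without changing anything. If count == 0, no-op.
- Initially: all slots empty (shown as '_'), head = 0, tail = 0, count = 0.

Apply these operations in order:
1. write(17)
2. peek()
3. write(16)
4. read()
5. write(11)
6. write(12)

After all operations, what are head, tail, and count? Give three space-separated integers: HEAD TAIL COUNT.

After op 1 (write(17)): arr=[17 _ _ _] head=0 tail=1 count=1
After op 2 (peek()): arr=[17 _ _ _] head=0 tail=1 count=1
After op 3 (write(16)): arr=[17 16 _ _] head=0 tail=2 count=2
After op 4 (read()): arr=[17 16 _ _] head=1 tail=2 count=1
After op 5 (write(11)): arr=[17 16 11 _] head=1 tail=3 count=2
After op 6 (write(12)): arr=[17 16 11 12] head=1 tail=0 count=3

Answer: 1 0 3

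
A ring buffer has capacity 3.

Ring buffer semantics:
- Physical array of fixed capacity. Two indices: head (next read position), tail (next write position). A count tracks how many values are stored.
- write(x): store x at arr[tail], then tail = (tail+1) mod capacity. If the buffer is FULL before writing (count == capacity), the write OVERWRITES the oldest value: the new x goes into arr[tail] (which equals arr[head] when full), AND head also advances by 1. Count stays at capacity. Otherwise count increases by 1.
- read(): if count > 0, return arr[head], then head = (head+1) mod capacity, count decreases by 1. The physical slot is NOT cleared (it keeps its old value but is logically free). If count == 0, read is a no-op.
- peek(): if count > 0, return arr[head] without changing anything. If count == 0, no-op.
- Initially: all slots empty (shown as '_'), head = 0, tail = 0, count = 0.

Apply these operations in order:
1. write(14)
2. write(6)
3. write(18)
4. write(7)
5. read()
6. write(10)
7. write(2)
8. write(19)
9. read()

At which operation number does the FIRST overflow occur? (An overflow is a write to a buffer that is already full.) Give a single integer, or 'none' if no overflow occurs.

Answer: 4

Derivation:
After op 1 (write(14)): arr=[14 _ _] head=0 tail=1 count=1
After op 2 (write(6)): arr=[14 6 _] head=0 tail=2 count=2
After op 3 (write(18)): arr=[14 6 18] head=0 tail=0 count=3
After op 4 (write(7)): arr=[7 6 18] head=1 tail=1 count=3
After op 5 (read()): arr=[7 6 18] head=2 tail=1 count=2
After op 6 (write(10)): arr=[7 10 18] head=2 tail=2 count=3
After op 7 (write(2)): arr=[7 10 2] head=0 tail=0 count=3
After op 8 (write(19)): arr=[19 10 2] head=1 tail=1 count=3
After op 9 (read()): arr=[19 10 2] head=2 tail=1 count=2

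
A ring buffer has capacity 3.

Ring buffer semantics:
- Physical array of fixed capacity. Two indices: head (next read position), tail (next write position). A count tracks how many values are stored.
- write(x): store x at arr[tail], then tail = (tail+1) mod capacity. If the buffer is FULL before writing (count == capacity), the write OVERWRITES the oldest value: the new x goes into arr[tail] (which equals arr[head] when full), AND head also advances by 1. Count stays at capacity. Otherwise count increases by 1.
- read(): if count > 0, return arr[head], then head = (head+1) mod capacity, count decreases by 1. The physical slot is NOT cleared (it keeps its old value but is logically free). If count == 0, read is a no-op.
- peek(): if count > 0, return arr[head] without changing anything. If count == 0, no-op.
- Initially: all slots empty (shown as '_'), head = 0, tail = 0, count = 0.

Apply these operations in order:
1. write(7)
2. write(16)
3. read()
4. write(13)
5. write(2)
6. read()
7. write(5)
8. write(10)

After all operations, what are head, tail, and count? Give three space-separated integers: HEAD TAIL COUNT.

Answer: 0 0 3

Derivation:
After op 1 (write(7)): arr=[7 _ _] head=0 tail=1 count=1
After op 2 (write(16)): arr=[7 16 _] head=0 tail=2 count=2
After op 3 (read()): arr=[7 16 _] head=1 tail=2 count=1
After op 4 (write(13)): arr=[7 16 13] head=1 tail=0 count=2
After op 5 (write(2)): arr=[2 16 13] head=1 tail=1 count=3
After op 6 (read()): arr=[2 16 13] head=2 tail=1 count=2
After op 7 (write(5)): arr=[2 5 13] head=2 tail=2 count=3
After op 8 (write(10)): arr=[2 5 10] head=0 tail=0 count=3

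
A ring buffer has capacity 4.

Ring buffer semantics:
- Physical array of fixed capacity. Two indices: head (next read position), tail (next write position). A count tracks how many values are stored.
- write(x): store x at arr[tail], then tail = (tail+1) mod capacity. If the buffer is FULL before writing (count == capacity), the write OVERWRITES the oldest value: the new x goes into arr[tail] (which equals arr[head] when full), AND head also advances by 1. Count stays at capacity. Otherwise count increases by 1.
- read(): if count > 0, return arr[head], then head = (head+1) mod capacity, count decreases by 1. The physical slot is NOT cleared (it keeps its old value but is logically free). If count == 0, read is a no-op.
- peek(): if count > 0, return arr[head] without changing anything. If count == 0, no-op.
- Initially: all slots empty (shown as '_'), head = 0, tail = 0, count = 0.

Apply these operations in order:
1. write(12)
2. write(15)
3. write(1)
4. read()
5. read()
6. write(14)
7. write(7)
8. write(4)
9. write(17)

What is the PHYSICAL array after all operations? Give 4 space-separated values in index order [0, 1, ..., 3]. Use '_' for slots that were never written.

Answer: 7 4 17 14

Derivation:
After op 1 (write(12)): arr=[12 _ _ _] head=0 tail=1 count=1
After op 2 (write(15)): arr=[12 15 _ _] head=0 tail=2 count=2
After op 3 (write(1)): arr=[12 15 1 _] head=0 tail=3 count=3
After op 4 (read()): arr=[12 15 1 _] head=1 tail=3 count=2
After op 5 (read()): arr=[12 15 1 _] head=2 tail=3 count=1
After op 6 (write(14)): arr=[12 15 1 14] head=2 tail=0 count=2
After op 7 (write(7)): arr=[7 15 1 14] head=2 tail=1 count=3
After op 8 (write(4)): arr=[7 4 1 14] head=2 tail=2 count=4
After op 9 (write(17)): arr=[7 4 17 14] head=3 tail=3 count=4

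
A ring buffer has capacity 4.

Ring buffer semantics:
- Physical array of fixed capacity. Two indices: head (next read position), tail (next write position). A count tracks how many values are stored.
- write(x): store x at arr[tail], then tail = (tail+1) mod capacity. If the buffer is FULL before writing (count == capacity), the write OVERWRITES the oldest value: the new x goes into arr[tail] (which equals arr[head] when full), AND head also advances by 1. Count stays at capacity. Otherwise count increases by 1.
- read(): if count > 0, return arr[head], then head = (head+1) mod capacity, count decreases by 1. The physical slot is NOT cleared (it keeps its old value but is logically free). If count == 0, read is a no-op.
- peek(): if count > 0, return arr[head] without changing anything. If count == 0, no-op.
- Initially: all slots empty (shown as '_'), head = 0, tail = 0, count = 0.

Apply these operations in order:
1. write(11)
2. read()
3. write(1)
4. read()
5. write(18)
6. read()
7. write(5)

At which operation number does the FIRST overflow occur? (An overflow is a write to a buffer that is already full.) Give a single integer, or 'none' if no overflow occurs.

After op 1 (write(11)): arr=[11 _ _ _] head=0 tail=1 count=1
After op 2 (read()): arr=[11 _ _ _] head=1 tail=1 count=0
After op 3 (write(1)): arr=[11 1 _ _] head=1 tail=2 count=1
After op 4 (read()): arr=[11 1 _ _] head=2 tail=2 count=0
After op 5 (write(18)): arr=[11 1 18 _] head=2 tail=3 count=1
After op 6 (read()): arr=[11 1 18 _] head=3 tail=3 count=0
After op 7 (write(5)): arr=[11 1 18 5] head=3 tail=0 count=1

Answer: none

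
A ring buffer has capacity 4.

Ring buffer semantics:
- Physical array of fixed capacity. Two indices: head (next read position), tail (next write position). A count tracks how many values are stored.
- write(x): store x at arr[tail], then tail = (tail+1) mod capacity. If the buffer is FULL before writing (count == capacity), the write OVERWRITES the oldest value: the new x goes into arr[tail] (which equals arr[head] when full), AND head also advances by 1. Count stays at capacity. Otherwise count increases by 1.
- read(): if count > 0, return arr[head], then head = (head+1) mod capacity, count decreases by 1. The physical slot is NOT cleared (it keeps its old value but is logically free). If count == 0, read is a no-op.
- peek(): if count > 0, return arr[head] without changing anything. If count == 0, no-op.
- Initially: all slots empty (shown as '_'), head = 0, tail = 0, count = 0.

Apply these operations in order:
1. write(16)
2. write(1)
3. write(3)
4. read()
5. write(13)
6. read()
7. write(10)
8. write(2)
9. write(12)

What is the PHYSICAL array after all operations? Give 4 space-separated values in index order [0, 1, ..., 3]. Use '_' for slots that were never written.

After op 1 (write(16)): arr=[16 _ _ _] head=0 tail=1 count=1
After op 2 (write(1)): arr=[16 1 _ _] head=0 tail=2 count=2
After op 3 (write(3)): arr=[16 1 3 _] head=0 tail=3 count=3
After op 4 (read()): arr=[16 1 3 _] head=1 tail=3 count=2
After op 5 (write(13)): arr=[16 1 3 13] head=1 tail=0 count=3
After op 6 (read()): arr=[16 1 3 13] head=2 tail=0 count=2
After op 7 (write(10)): arr=[10 1 3 13] head=2 tail=1 count=3
After op 8 (write(2)): arr=[10 2 3 13] head=2 tail=2 count=4
After op 9 (write(12)): arr=[10 2 12 13] head=3 tail=3 count=4

Answer: 10 2 12 13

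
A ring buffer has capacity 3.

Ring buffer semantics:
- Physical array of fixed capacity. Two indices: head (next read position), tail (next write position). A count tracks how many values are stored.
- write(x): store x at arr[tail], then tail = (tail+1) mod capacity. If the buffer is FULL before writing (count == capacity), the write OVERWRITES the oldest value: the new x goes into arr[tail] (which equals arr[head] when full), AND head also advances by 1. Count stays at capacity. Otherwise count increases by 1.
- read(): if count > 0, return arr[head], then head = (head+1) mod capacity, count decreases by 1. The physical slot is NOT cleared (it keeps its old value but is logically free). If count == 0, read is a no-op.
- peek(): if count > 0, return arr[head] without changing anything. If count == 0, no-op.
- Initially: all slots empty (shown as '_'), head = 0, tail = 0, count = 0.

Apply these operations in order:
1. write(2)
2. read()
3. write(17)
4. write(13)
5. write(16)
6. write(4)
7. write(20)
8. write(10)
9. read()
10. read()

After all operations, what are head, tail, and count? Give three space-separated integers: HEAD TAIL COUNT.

Answer: 0 1 1

Derivation:
After op 1 (write(2)): arr=[2 _ _] head=0 tail=1 count=1
After op 2 (read()): arr=[2 _ _] head=1 tail=1 count=0
After op 3 (write(17)): arr=[2 17 _] head=1 tail=2 count=1
After op 4 (write(13)): arr=[2 17 13] head=1 tail=0 count=2
After op 5 (write(16)): arr=[16 17 13] head=1 tail=1 count=3
After op 6 (write(4)): arr=[16 4 13] head=2 tail=2 count=3
After op 7 (write(20)): arr=[16 4 20] head=0 tail=0 count=3
After op 8 (write(10)): arr=[10 4 20] head=1 tail=1 count=3
After op 9 (read()): arr=[10 4 20] head=2 tail=1 count=2
After op 10 (read()): arr=[10 4 20] head=0 tail=1 count=1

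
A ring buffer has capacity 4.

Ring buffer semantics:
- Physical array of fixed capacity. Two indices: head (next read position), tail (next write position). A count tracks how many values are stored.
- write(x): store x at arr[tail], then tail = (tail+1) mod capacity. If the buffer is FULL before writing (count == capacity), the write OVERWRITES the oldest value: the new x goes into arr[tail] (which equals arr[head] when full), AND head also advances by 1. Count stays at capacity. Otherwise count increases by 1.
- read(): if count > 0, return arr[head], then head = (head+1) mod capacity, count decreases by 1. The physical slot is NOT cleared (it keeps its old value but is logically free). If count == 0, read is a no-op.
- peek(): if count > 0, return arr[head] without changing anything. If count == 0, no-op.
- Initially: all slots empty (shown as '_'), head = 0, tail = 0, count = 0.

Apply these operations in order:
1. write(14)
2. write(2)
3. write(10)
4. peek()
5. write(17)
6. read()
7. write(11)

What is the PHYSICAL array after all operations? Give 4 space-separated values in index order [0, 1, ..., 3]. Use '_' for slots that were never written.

Answer: 11 2 10 17

Derivation:
After op 1 (write(14)): arr=[14 _ _ _] head=0 tail=1 count=1
After op 2 (write(2)): arr=[14 2 _ _] head=0 tail=2 count=2
After op 3 (write(10)): arr=[14 2 10 _] head=0 tail=3 count=3
After op 4 (peek()): arr=[14 2 10 _] head=0 tail=3 count=3
After op 5 (write(17)): arr=[14 2 10 17] head=0 tail=0 count=4
After op 6 (read()): arr=[14 2 10 17] head=1 tail=0 count=3
After op 7 (write(11)): arr=[11 2 10 17] head=1 tail=1 count=4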